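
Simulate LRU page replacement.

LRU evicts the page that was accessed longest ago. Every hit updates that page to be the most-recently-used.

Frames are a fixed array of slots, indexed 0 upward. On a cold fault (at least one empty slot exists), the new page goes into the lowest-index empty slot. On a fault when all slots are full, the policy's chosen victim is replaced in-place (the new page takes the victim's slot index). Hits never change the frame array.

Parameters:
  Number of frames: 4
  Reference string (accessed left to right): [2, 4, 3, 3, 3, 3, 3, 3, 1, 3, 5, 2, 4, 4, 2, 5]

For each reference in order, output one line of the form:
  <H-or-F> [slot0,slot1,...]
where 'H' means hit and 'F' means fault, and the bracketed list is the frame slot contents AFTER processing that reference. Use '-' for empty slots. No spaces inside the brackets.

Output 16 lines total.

F [2,-,-,-]
F [2,4,-,-]
F [2,4,3,-]
H [2,4,3,-]
H [2,4,3,-]
H [2,4,3,-]
H [2,4,3,-]
H [2,4,3,-]
F [2,4,3,1]
H [2,4,3,1]
F [5,4,3,1]
F [5,2,3,1]
F [5,2,3,4]
H [5,2,3,4]
H [5,2,3,4]
H [5,2,3,4]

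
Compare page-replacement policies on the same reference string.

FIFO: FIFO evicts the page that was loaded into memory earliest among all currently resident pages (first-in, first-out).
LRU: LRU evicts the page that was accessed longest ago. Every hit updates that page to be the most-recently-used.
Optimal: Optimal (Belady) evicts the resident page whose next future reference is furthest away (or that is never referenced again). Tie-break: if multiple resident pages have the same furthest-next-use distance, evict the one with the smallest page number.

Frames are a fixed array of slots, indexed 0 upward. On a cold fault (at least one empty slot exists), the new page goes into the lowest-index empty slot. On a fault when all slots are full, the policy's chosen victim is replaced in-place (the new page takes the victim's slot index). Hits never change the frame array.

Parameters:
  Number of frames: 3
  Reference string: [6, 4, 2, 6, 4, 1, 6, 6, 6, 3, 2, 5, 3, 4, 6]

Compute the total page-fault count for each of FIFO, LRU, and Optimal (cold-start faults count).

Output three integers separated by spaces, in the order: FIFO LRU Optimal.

--- FIFO ---
  step 0: ref 6 -> FAULT, frames=[6,-,-] (faults so far: 1)
  step 1: ref 4 -> FAULT, frames=[6,4,-] (faults so far: 2)
  step 2: ref 2 -> FAULT, frames=[6,4,2] (faults so far: 3)
  step 3: ref 6 -> HIT, frames=[6,4,2] (faults so far: 3)
  step 4: ref 4 -> HIT, frames=[6,4,2] (faults so far: 3)
  step 5: ref 1 -> FAULT, evict 6, frames=[1,4,2] (faults so far: 4)
  step 6: ref 6 -> FAULT, evict 4, frames=[1,6,2] (faults so far: 5)
  step 7: ref 6 -> HIT, frames=[1,6,2] (faults so far: 5)
  step 8: ref 6 -> HIT, frames=[1,6,2] (faults so far: 5)
  step 9: ref 3 -> FAULT, evict 2, frames=[1,6,3] (faults so far: 6)
  step 10: ref 2 -> FAULT, evict 1, frames=[2,6,3] (faults so far: 7)
  step 11: ref 5 -> FAULT, evict 6, frames=[2,5,3] (faults so far: 8)
  step 12: ref 3 -> HIT, frames=[2,5,3] (faults so far: 8)
  step 13: ref 4 -> FAULT, evict 3, frames=[2,5,4] (faults so far: 9)
  step 14: ref 6 -> FAULT, evict 2, frames=[6,5,4] (faults so far: 10)
  FIFO total faults: 10
--- LRU ---
  step 0: ref 6 -> FAULT, frames=[6,-,-] (faults so far: 1)
  step 1: ref 4 -> FAULT, frames=[6,4,-] (faults so far: 2)
  step 2: ref 2 -> FAULT, frames=[6,4,2] (faults so far: 3)
  step 3: ref 6 -> HIT, frames=[6,4,2] (faults so far: 3)
  step 4: ref 4 -> HIT, frames=[6,4,2] (faults so far: 3)
  step 5: ref 1 -> FAULT, evict 2, frames=[6,4,1] (faults so far: 4)
  step 6: ref 6 -> HIT, frames=[6,4,1] (faults so far: 4)
  step 7: ref 6 -> HIT, frames=[6,4,1] (faults so far: 4)
  step 8: ref 6 -> HIT, frames=[6,4,1] (faults so far: 4)
  step 9: ref 3 -> FAULT, evict 4, frames=[6,3,1] (faults so far: 5)
  step 10: ref 2 -> FAULT, evict 1, frames=[6,3,2] (faults so far: 6)
  step 11: ref 5 -> FAULT, evict 6, frames=[5,3,2] (faults so far: 7)
  step 12: ref 3 -> HIT, frames=[5,3,2] (faults so far: 7)
  step 13: ref 4 -> FAULT, evict 2, frames=[5,3,4] (faults so far: 8)
  step 14: ref 6 -> FAULT, evict 5, frames=[6,3,4] (faults so far: 9)
  LRU total faults: 9
--- Optimal ---
  step 0: ref 6 -> FAULT, frames=[6,-,-] (faults so far: 1)
  step 1: ref 4 -> FAULT, frames=[6,4,-] (faults so far: 2)
  step 2: ref 2 -> FAULT, frames=[6,4,2] (faults so far: 3)
  step 3: ref 6 -> HIT, frames=[6,4,2] (faults so far: 3)
  step 4: ref 4 -> HIT, frames=[6,4,2] (faults so far: 3)
  step 5: ref 1 -> FAULT, evict 4, frames=[6,1,2] (faults so far: 4)
  step 6: ref 6 -> HIT, frames=[6,1,2] (faults so far: 4)
  step 7: ref 6 -> HIT, frames=[6,1,2] (faults so far: 4)
  step 8: ref 6 -> HIT, frames=[6,1,2] (faults so far: 4)
  step 9: ref 3 -> FAULT, evict 1, frames=[6,3,2] (faults so far: 5)
  step 10: ref 2 -> HIT, frames=[6,3,2] (faults so far: 5)
  step 11: ref 5 -> FAULT, evict 2, frames=[6,3,5] (faults so far: 6)
  step 12: ref 3 -> HIT, frames=[6,3,5] (faults so far: 6)
  step 13: ref 4 -> FAULT, evict 3, frames=[6,4,5] (faults so far: 7)
  step 14: ref 6 -> HIT, frames=[6,4,5] (faults so far: 7)
  Optimal total faults: 7

Answer: 10 9 7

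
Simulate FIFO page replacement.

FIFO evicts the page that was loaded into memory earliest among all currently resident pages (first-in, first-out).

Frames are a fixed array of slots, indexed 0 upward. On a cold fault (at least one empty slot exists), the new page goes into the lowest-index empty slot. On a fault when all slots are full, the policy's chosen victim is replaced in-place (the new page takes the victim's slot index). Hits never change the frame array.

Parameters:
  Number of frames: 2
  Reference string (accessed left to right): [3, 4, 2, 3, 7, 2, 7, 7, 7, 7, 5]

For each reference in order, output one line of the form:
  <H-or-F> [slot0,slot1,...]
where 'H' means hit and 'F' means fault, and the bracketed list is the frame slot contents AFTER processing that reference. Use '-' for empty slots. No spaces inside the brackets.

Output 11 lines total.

F [3,-]
F [3,4]
F [2,4]
F [2,3]
F [7,3]
F [7,2]
H [7,2]
H [7,2]
H [7,2]
H [7,2]
F [5,2]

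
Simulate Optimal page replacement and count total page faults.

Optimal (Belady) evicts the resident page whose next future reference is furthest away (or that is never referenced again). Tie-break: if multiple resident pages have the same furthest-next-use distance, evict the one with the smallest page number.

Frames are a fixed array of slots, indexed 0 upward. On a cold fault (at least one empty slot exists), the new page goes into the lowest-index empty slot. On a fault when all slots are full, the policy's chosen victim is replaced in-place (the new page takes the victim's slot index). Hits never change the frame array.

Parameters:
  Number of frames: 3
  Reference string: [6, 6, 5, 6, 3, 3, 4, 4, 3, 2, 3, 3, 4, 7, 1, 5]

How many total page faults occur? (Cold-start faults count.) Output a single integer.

Answer: 8

Derivation:
Step 0: ref 6 → FAULT, frames=[6,-,-]
Step 1: ref 6 → HIT, frames=[6,-,-]
Step 2: ref 5 → FAULT, frames=[6,5,-]
Step 3: ref 6 → HIT, frames=[6,5,-]
Step 4: ref 3 → FAULT, frames=[6,5,3]
Step 5: ref 3 → HIT, frames=[6,5,3]
Step 6: ref 4 → FAULT (evict 6), frames=[4,5,3]
Step 7: ref 4 → HIT, frames=[4,5,3]
Step 8: ref 3 → HIT, frames=[4,5,3]
Step 9: ref 2 → FAULT (evict 5), frames=[4,2,3]
Step 10: ref 3 → HIT, frames=[4,2,3]
Step 11: ref 3 → HIT, frames=[4,2,3]
Step 12: ref 4 → HIT, frames=[4,2,3]
Step 13: ref 7 → FAULT (evict 2), frames=[4,7,3]
Step 14: ref 1 → FAULT (evict 3), frames=[4,7,1]
Step 15: ref 5 → FAULT (evict 1), frames=[4,7,5]
Total faults: 8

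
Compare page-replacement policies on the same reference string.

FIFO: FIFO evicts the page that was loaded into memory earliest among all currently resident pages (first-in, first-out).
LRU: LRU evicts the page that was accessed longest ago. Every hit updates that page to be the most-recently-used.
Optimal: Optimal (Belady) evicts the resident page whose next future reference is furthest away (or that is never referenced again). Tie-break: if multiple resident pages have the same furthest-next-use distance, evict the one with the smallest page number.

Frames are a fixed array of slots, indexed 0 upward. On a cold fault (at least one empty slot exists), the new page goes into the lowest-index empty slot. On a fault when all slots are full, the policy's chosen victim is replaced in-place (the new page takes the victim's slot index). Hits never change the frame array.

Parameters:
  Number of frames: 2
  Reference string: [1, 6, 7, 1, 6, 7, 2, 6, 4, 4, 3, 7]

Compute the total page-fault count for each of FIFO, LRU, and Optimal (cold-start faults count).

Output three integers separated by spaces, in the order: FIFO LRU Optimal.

--- FIFO ---
  step 0: ref 1 -> FAULT, frames=[1,-] (faults so far: 1)
  step 1: ref 6 -> FAULT, frames=[1,6] (faults so far: 2)
  step 2: ref 7 -> FAULT, evict 1, frames=[7,6] (faults so far: 3)
  step 3: ref 1 -> FAULT, evict 6, frames=[7,1] (faults so far: 4)
  step 4: ref 6 -> FAULT, evict 7, frames=[6,1] (faults so far: 5)
  step 5: ref 7 -> FAULT, evict 1, frames=[6,7] (faults so far: 6)
  step 6: ref 2 -> FAULT, evict 6, frames=[2,7] (faults so far: 7)
  step 7: ref 6 -> FAULT, evict 7, frames=[2,6] (faults so far: 8)
  step 8: ref 4 -> FAULT, evict 2, frames=[4,6] (faults so far: 9)
  step 9: ref 4 -> HIT, frames=[4,6] (faults so far: 9)
  step 10: ref 3 -> FAULT, evict 6, frames=[4,3] (faults so far: 10)
  step 11: ref 7 -> FAULT, evict 4, frames=[7,3] (faults so far: 11)
  FIFO total faults: 11
--- LRU ---
  step 0: ref 1 -> FAULT, frames=[1,-] (faults so far: 1)
  step 1: ref 6 -> FAULT, frames=[1,6] (faults so far: 2)
  step 2: ref 7 -> FAULT, evict 1, frames=[7,6] (faults so far: 3)
  step 3: ref 1 -> FAULT, evict 6, frames=[7,1] (faults so far: 4)
  step 4: ref 6 -> FAULT, evict 7, frames=[6,1] (faults so far: 5)
  step 5: ref 7 -> FAULT, evict 1, frames=[6,7] (faults so far: 6)
  step 6: ref 2 -> FAULT, evict 6, frames=[2,7] (faults so far: 7)
  step 7: ref 6 -> FAULT, evict 7, frames=[2,6] (faults so far: 8)
  step 8: ref 4 -> FAULT, evict 2, frames=[4,6] (faults so far: 9)
  step 9: ref 4 -> HIT, frames=[4,6] (faults so far: 9)
  step 10: ref 3 -> FAULT, evict 6, frames=[4,3] (faults so far: 10)
  step 11: ref 7 -> FAULT, evict 4, frames=[7,3] (faults so far: 11)
  LRU total faults: 11
--- Optimal ---
  step 0: ref 1 -> FAULT, frames=[1,-] (faults so far: 1)
  step 1: ref 6 -> FAULT, frames=[1,6] (faults so far: 2)
  step 2: ref 7 -> FAULT, evict 6, frames=[1,7] (faults so far: 3)
  step 3: ref 1 -> HIT, frames=[1,7] (faults so far: 3)
  step 4: ref 6 -> FAULT, evict 1, frames=[6,7] (faults so far: 4)
  step 5: ref 7 -> HIT, frames=[6,7] (faults so far: 4)
  step 6: ref 2 -> FAULT, evict 7, frames=[6,2] (faults so far: 5)
  step 7: ref 6 -> HIT, frames=[6,2] (faults so far: 5)
  step 8: ref 4 -> FAULT, evict 2, frames=[6,4] (faults so far: 6)
  step 9: ref 4 -> HIT, frames=[6,4] (faults so far: 6)
  step 10: ref 3 -> FAULT, evict 4, frames=[6,3] (faults so far: 7)
  step 11: ref 7 -> FAULT, evict 3, frames=[6,7] (faults so far: 8)
  Optimal total faults: 8

Answer: 11 11 8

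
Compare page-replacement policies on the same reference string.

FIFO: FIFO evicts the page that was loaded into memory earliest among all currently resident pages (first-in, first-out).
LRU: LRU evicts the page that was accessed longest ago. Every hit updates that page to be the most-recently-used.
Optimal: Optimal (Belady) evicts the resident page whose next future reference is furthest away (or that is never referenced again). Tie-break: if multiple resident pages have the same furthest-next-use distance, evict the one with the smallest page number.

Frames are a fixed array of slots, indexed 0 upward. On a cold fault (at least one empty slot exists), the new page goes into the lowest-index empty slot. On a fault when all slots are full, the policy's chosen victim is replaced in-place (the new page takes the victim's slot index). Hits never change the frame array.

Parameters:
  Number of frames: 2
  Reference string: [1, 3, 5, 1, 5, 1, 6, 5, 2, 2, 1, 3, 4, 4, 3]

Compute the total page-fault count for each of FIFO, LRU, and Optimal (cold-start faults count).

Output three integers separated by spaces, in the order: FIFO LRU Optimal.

--- FIFO ---
  step 0: ref 1 -> FAULT, frames=[1,-] (faults so far: 1)
  step 1: ref 3 -> FAULT, frames=[1,3] (faults so far: 2)
  step 2: ref 5 -> FAULT, evict 1, frames=[5,3] (faults so far: 3)
  step 3: ref 1 -> FAULT, evict 3, frames=[5,1] (faults so far: 4)
  step 4: ref 5 -> HIT, frames=[5,1] (faults so far: 4)
  step 5: ref 1 -> HIT, frames=[5,1] (faults so far: 4)
  step 6: ref 6 -> FAULT, evict 5, frames=[6,1] (faults so far: 5)
  step 7: ref 5 -> FAULT, evict 1, frames=[6,5] (faults so far: 6)
  step 8: ref 2 -> FAULT, evict 6, frames=[2,5] (faults so far: 7)
  step 9: ref 2 -> HIT, frames=[2,5] (faults so far: 7)
  step 10: ref 1 -> FAULT, evict 5, frames=[2,1] (faults so far: 8)
  step 11: ref 3 -> FAULT, evict 2, frames=[3,1] (faults so far: 9)
  step 12: ref 4 -> FAULT, evict 1, frames=[3,4] (faults so far: 10)
  step 13: ref 4 -> HIT, frames=[3,4] (faults so far: 10)
  step 14: ref 3 -> HIT, frames=[3,4] (faults so far: 10)
  FIFO total faults: 10
--- LRU ---
  step 0: ref 1 -> FAULT, frames=[1,-] (faults so far: 1)
  step 1: ref 3 -> FAULT, frames=[1,3] (faults so far: 2)
  step 2: ref 5 -> FAULT, evict 1, frames=[5,3] (faults so far: 3)
  step 3: ref 1 -> FAULT, evict 3, frames=[5,1] (faults so far: 4)
  step 4: ref 5 -> HIT, frames=[5,1] (faults so far: 4)
  step 5: ref 1 -> HIT, frames=[5,1] (faults so far: 4)
  step 6: ref 6 -> FAULT, evict 5, frames=[6,1] (faults so far: 5)
  step 7: ref 5 -> FAULT, evict 1, frames=[6,5] (faults so far: 6)
  step 8: ref 2 -> FAULT, evict 6, frames=[2,5] (faults so far: 7)
  step 9: ref 2 -> HIT, frames=[2,5] (faults so far: 7)
  step 10: ref 1 -> FAULT, evict 5, frames=[2,1] (faults so far: 8)
  step 11: ref 3 -> FAULT, evict 2, frames=[3,1] (faults so far: 9)
  step 12: ref 4 -> FAULT, evict 1, frames=[3,4] (faults so far: 10)
  step 13: ref 4 -> HIT, frames=[3,4] (faults so far: 10)
  step 14: ref 3 -> HIT, frames=[3,4] (faults so far: 10)
  LRU total faults: 10
--- Optimal ---
  step 0: ref 1 -> FAULT, frames=[1,-] (faults so far: 1)
  step 1: ref 3 -> FAULT, frames=[1,3] (faults so far: 2)
  step 2: ref 5 -> FAULT, evict 3, frames=[1,5] (faults so far: 3)
  step 3: ref 1 -> HIT, frames=[1,5] (faults so far: 3)
  step 4: ref 5 -> HIT, frames=[1,5] (faults so far: 3)
  step 5: ref 1 -> HIT, frames=[1,5] (faults so far: 3)
  step 6: ref 6 -> FAULT, evict 1, frames=[6,5] (faults so far: 4)
  step 7: ref 5 -> HIT, frames=[6,5] (faults so far: 4)
  step 8: ref 2 -> FAULT, evict 5, frames=[6,2] (faults so far: 5)
  step 9: ref 2 -> HIT, frames=[6,2] (faults so far: 5)
  step 10: ref 1 -> FAULT, evict 2, frames=[6,1] (faults so far: 6)
  step 11: ref 3 -> FAULT, evict 1, frames=[6,3] (faults so far: 7)
  step 12: ref 4 -> FAULT, evict 6, frames=[4,3] (faults so far: 8)
  step 13: ref 4 -> HIT, frames=[4,3] (faults so far: 8)
  step 14: ref 3 -> HIT, frames=[4,3] (faults so far: 8)
  Optimal total faults: 8

Answer: 10 10 8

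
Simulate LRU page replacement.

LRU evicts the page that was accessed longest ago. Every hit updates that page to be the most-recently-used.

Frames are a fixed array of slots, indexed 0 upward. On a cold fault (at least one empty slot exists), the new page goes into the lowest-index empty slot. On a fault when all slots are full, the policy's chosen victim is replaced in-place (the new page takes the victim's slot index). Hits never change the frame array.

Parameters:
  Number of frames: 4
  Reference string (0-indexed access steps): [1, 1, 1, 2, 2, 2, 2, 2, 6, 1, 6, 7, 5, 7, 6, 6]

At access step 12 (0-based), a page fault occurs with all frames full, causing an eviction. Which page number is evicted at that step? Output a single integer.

Answer: 2

Derivation:
Step 0: ref 1 -> FAULT, frames=[1,-,-,-]
Step 1: ref 1 -> HIT, frames=[1,-,-,-]
Step 2: ref 1 -> HIT, frames=[1,-,-,-]
Step 3: ref 2 -> FAULT, frames=[1,2,-,-]
Step 4: ref 2 -> HIT, frames=[1,2,-,-]
Step 5: ref 2 -> HIT, frames=[1,2,-,-]
Step 6: ref 2 -> HIT, frames=[1,2,-,-]
Step 7: ref 2 -> HIT, frames=[1,2,-,-]
Step 8: ref 6 -> FAULT, frames=[1,2,6,-]
Step 9: ref 1 -> HIT, frames=[1,2,6,-]
Step 10: ref 6 -> HIT, frames=[1,2,6,-]
Step 11: ref 7 -> FAULT, frames=[1,2,6,7]
Step 12: ref 5 -> FAULT, evict 2, frames=[1,5,6,7]
At step 12: evicted page 2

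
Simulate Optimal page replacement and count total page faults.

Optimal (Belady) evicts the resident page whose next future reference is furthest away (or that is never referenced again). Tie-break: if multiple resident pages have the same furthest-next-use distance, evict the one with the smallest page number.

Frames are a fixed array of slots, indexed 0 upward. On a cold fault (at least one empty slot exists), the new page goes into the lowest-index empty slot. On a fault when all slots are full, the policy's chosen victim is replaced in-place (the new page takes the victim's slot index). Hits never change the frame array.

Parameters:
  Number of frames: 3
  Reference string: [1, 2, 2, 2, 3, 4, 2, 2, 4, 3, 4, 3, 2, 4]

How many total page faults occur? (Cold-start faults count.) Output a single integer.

Answer: 4

Derivation:
Step 0: ref 1 → FAULT, frames=[1,-,-]
Step 1: ref 2 → FAULT, frames=[1,2,-]
Step 2: ref 2 → HIT, frames=[1,2,-]
Step 3: ref 2 → HIT, frames=[1,2,-]
Step 4: ref 3 → FAULT, frames=[1,2,3]
Step 5: ref 4 → FAULT (evict 1), frames=[4,2,3]
Step 6: ref 2 → HIT, frames=[4,2,3]
Step 7: ref 2 → HIT, frames=[4,2,3]
Step 8: ref 4 → HIT, frames=[4,2,3]
Step 9: ref 3 → HIT, frames=[4,2,3]
Step 10: ref 4 → HIT, frames=[4,2,3]
Step 11: ref 3 → HIT, frames=[4,2,3]
Step 12: ref 2 → HIT, frames=[4,2,3]
Step 13: ref 4 → HIT, frames=[4,2,3]
Total faults: 4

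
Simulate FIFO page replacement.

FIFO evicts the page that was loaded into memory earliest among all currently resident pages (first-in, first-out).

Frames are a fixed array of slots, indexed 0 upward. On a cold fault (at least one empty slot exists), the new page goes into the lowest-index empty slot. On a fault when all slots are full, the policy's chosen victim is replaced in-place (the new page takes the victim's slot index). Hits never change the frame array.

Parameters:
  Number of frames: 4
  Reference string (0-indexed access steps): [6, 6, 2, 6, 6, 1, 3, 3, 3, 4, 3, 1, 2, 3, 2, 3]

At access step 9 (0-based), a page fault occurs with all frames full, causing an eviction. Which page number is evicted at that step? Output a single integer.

Step 0: ref 6 -> FAULT, frames=[6,-,-,-]
Step 1: ref 6 -> HIT, frames=[6,-,-,-]
Step 2: ref 2 -> FAULT, frames=[6,2,-,-]
Step 3: ref 6 -> HIT, frames=[6,2,-,-]
Step 4: ref 6 -> HIT, frames=[6,2,-,-]
Step 5: ref 1 -> FAULT, frames=[6,2,1,-]
Step 6: ref 3 -> FAULT, frames=[6,2,1,3]
Step 7: ref 3 -> HIT, frames=[6,2,1,3]
Step 8: ref 3 -> HIT, frames=[6,2,1,3]
Step 9: ref 4 -> FAULT, evict 6, frames=[4,2,1,3]
At step 9: evicted page 6

Answer: 6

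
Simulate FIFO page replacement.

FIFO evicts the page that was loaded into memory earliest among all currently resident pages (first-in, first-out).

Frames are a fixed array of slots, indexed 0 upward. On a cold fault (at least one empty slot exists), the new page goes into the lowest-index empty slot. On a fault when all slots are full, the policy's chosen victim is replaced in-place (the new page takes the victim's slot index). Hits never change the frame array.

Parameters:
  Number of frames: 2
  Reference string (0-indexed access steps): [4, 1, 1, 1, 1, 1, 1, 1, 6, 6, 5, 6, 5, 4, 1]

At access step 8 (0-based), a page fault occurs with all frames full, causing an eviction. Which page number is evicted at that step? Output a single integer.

Step 0: ref 4 -> FAULT, frames=[4,-]
Step 1: ref 1 -> FAULT, frames=[4,1]
Step 2: ref 1 -> HIT, frames=[4,1]
Step 3: ref 1 -> HIT, frames=[4,1]
Step 4: ref 1 -> HIT, frames=[4,1]
Step 5: ref 1 -> HIT, frames=[4,1]
Step 6: ref 1 -> HIT, frames=[4,1]
Step 7: ref 1 -> HIT, frames=[4,1]
Step 8: ref 6 -> FAULT, evict 4, frames=[6,1]
At step 8: evicted page 4

Answer: 4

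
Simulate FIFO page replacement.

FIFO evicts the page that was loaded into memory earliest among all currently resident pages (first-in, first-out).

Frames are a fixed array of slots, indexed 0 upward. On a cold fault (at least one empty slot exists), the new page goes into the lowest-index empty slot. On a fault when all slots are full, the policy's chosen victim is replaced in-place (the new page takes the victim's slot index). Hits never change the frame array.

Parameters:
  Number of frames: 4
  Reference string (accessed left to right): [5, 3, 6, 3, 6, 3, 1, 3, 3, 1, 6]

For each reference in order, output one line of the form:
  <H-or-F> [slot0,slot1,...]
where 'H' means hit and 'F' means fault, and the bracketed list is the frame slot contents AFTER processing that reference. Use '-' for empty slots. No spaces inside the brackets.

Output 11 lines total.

F [5,-,-,-]
F [5,3,-,-]
F [5,3,6,-]
H [5,3,6,-]
H [5,3,6,-]
H [5,3,6,-]
F [5,3,6,1]
H [5,3,6,1]
H [5,3,6,1]
H [5,3,6,1]
H [5,3,6,1]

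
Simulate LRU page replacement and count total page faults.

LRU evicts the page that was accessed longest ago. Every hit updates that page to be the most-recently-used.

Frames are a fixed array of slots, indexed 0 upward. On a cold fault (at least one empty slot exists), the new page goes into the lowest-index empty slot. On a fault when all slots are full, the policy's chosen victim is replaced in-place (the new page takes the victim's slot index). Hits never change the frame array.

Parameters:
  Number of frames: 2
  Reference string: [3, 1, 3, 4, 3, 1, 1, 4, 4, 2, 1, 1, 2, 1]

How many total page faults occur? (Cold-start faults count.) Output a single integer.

Answer: 7

Derivation:
Step 0: ref 3 → FAULT, frames=[3,-]
Step 1: ref 1 → FAULT, frames=[3,1]
Step 2: ref 3 → HIT, frames=[3,1]
Step 3: ref 4 → FAULT (evict 1), frames=[3,4]
Step 4: ref 3 → HIT, frames=[3,4]
Step 5: ref 1 → FAULT (evict 4), frames=[3,1]
Step 6: ref 1 → HIT, frames=[3,1]
Step 7: ref 4 → FAULT (evict 3), frames=[4,1]
Step 8: ref 4 → HIT, frames=[4,1]
Step 9: ref 2 → FAULT (evict 1), frames=[4,2]
Step 10: ref 1 → FAULT (evict 4), frames=[1,2]
Step 11: ref 1 → HIT, frames=[1,2]
Step 12: ref 2 → HIT, frames=[1,2]
Step 13: ref 1 → HIT, frames=[1,2]
Total faults: 7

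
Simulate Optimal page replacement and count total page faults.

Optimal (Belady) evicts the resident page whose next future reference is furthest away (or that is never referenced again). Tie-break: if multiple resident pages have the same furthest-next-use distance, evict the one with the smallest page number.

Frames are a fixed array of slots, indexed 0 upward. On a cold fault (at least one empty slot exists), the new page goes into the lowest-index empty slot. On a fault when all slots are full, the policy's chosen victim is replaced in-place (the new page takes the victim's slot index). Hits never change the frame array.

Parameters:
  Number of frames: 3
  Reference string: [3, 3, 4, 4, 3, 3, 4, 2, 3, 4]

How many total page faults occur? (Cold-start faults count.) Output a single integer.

Answer: 3

Derivation:
Step 0: ref 3 → FAULT, frames=[3,-,-]
Step 1: ref 3 → HIT, frames=[3,-,-]
Step 2: ref 4 → FAULT, frames=[3,4,-]
Step 3: ref 4 → HIT, frames=[3,4,-]
Step 4: ref 3 → HIT, frames=[3,4,-]
Step 5: ref 3 → HIT, frames=[3,4,-]
Step 6: ref 4 → HIT, frames=[3,4,-]
Step 7: ref 2 → FAULT, frames=[3,4,2]
Step 8: ref 3 → HIT, frames=[3,4,2]
Step 9: ref 4 → HIT, frames=[3,4,2]
Total faults: 3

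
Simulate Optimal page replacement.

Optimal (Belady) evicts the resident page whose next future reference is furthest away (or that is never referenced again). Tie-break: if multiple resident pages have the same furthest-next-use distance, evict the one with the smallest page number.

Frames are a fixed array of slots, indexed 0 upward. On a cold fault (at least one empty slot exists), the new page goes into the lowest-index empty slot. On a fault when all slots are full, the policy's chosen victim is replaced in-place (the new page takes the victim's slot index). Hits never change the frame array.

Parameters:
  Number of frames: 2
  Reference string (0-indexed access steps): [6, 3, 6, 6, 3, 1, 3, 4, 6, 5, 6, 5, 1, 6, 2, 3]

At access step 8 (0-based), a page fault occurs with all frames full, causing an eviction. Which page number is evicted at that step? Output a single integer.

Answer: 4

Derivation:
Step 0: ref 6 -> FAULT, frames=[6,-]
Step 1: ref 3 -> FAULT, frames=[6,3]
Step 2: ref 6 -> HIT, frames=[6,3]
Step 3: ref 6 -> HIT, frames=[6,3]
Step 4: ref 3 -> HIT, frames=[6,3]
Step 5: ref 1 -> FAULT, evict 6, frames=[1,3]
Step 6: ref 3 -> HIT, frames=[1,3]
Step 7: ref 4 -> FAULT, evict 3, frames=[1,4]
Step 8: ref 6 -> FAULT, evict 4, frames=[1,6]
At step 8: evicted page 4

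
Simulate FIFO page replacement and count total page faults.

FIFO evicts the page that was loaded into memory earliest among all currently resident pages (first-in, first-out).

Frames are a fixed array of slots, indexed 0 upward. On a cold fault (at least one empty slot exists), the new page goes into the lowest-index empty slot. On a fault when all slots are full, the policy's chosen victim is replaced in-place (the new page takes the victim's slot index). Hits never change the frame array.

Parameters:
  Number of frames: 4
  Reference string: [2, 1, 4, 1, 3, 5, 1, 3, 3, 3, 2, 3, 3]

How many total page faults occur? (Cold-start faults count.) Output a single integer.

Answer: 6

Derivation:
Step 0: ref 2 → FAULT, frames=[2,-,-,-]
Step 1: ref 1 → FAULT, frames=[2,1,-,-]
Step 2: ref 4 → FAULT, frames=[2,1,4,-]
Step 3: ref 1 → HIT, frames=[2,1,4,-]
Step 4: ref 3 → FAULT, frames=[2,1,4,3]
Step 5: ref 5 → FAULT (evict 2), frames=[5,1,4,3]
Step 6: ref 1 → HIT, frames=[5,1,4,3]
Step 7: ref 3 → HIT, frames=[5,1,4,3]
Step 8: ref 3 → HIT, frames=[5,1,4,3]
Step 9: ref 3 → HIT, frames=[5,1,4,3]
Step 10: ref 2 → FAULT (evict 1), frames=[5,2,4,3]
Step 11: ref 3 → HIT, frames=[5,2,4,3]
Step 12: ref 3 → HIT, frames=[5,2,4,3]
Total faults: 6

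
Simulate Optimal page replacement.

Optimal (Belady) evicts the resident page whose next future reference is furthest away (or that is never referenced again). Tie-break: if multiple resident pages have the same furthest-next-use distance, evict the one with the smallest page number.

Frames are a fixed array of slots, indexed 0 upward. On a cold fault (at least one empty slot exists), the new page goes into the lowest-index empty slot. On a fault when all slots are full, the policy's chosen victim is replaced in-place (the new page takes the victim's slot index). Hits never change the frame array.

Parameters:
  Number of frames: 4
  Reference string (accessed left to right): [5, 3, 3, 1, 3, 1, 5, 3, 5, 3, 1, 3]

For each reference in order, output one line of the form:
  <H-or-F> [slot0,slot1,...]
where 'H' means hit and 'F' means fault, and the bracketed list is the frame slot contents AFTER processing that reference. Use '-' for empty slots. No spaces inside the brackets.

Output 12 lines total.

F [5,-,-,-]
F [5,3,-,-]
H [5,3,-,-]
F [5,3,1,-]
H [5,3,1,-]
H [5,3,1,-]
H [5,3,1,-]
H [5,3,1,-]
H [5,3,1,-]
H [5,3,1,-]
H [5,3,1,-]
H [5,3,1,-]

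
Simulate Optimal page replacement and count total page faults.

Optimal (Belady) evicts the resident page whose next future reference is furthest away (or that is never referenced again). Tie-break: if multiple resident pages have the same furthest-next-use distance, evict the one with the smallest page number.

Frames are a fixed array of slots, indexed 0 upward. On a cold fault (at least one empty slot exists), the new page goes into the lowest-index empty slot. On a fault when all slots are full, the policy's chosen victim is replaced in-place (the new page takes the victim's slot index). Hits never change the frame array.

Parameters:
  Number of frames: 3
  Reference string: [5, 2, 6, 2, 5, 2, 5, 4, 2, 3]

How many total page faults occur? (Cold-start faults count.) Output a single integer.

Answer: 5

Derivation:
Step 0: ref 5 → FAULT, frames=[5,-,-]
Step 1: ref 2 → FAULT, frames=[5,2,-]
Step 2: ref 6 → FAULT, frames=[5,2,6]
Step 3: ref 2 → HIT, frames=[5,2,6]
Step 4: ref 5 → HIT, frames=[5,2,6]
Step 5: ref 2 → HIT, frames=[5,2,6]
Step 6: ref 5 → HIT, frames=[5,2,6]
Step 7: ref 4 → FAULT (evict 5), frames=[4,2,6]
Step 8: ref 2 → HIT, frames=[4,2,6]
Step 9: ref 3 → FAULT (evict 2), frames=[4,3,6]
Total faults: 5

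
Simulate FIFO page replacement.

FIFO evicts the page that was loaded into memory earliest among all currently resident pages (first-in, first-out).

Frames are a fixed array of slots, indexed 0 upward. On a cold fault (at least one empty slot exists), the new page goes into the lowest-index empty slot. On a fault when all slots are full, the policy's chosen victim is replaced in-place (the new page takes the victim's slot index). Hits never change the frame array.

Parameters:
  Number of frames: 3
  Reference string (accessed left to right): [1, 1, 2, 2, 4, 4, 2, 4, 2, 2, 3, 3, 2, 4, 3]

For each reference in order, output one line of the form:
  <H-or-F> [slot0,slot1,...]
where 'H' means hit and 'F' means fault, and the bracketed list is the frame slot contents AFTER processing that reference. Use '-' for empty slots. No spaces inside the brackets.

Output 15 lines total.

F [1,-,-]
H [1,-,-]
F [1,2,-]
H [1,2,-]
F [1,2,4]
H [1,2,4]
H [1,2,4]
H [1,2,4]
H [1,2,4]
H [1,2,4]
F [3,2,4]
H [3,2,4]
H [3,2,4]
H [3,2,4]
H [3,2,4]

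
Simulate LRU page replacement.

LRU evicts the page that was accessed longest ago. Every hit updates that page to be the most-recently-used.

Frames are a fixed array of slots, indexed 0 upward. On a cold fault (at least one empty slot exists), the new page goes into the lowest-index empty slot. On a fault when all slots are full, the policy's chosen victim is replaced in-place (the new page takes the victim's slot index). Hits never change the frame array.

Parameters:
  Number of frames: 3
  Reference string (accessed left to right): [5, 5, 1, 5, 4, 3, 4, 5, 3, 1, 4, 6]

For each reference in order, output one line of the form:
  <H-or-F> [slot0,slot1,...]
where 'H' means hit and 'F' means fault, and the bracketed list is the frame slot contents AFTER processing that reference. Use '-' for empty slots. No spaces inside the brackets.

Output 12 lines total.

F [5,-,-]
H [5,-,-]
F [5,1,-]
H [5,1,-]
F [5,1,4]
F [5,3,4]
H [5,3,4]
H [5,3,4]
H [5,3,4]
F [5,3,1]
F [4,3,1]
F [4,6,1]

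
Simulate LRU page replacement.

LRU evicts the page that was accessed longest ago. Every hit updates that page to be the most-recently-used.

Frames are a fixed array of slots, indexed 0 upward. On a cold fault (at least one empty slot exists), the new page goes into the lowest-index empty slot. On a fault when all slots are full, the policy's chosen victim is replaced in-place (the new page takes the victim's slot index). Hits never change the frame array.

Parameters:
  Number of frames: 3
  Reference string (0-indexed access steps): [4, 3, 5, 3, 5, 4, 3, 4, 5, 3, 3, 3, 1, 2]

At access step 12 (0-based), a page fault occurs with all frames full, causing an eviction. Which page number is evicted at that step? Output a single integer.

Step 0: ref 4 -> FAULT, frames=[4,-,-]
Step 1: ref 3 -> FAULT, frames=[4,3,-]
Step 2: ref 5 -> FAULT, frames=[4,3,5]
Step 3: ref 3 -> HIT, frames=[4,3,5]
Step 4: ref 5 -> HIT, frames=[4,3,5]
Step 5: ref 4 -> HIT, frames=[4,3,5]
Step 6: ref 3 -> HIT, frames=[4,3,5]
Step 7: ref 4 -> HIT, frames=[4,3,5]
Step 8: ref 5 -> HIT, frames=[4,3,5]
Step 9: ref 3 -> HIT, frames=[4,3,5]
Step 10: ref 3 -> HIT, frames=[4,3,5]
Step 11: ref 3 -> HIT, frames=[4,3,5]
Step 12: ref 1 -> FAULT, evict 4, frames=[1,3,5]
At step 12: evicted page 4

Answer: 4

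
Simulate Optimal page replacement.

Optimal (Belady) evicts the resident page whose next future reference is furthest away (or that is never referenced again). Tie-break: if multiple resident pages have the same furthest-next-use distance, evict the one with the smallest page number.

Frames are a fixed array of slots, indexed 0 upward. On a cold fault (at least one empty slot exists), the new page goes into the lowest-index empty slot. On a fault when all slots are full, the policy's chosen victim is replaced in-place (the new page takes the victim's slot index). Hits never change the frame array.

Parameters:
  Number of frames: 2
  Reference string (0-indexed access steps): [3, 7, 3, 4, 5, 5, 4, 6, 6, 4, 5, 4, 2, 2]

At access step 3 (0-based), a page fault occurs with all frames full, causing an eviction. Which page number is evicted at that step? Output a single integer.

Answer: 3

Derivation:
Step 0: ref 3 -> FAULT, frames=[3,-]
Step 1: ref 7 -> FAULT, frames=[3,7]
Step 2: ref 3 -> HIT, frames=[3,7]
Step 3: ref 4 -> FAULT, evict 3, frames=[4,7]
At step 3: evicted page 3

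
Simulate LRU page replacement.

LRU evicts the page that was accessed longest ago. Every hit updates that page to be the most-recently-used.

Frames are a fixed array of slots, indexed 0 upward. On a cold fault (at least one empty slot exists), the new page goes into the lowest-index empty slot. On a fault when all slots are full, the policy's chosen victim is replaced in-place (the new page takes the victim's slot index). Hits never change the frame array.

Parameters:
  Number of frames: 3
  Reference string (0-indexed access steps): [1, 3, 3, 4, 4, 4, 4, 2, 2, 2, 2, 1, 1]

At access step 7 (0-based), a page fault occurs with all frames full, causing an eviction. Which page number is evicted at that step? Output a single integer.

Answer: 1

Derivation:
Step 0: ref 1 -> FAULT, frames=[1,-,-]
Step 1: ref 3 -> FAULT, frames=[1,3,-]
Step 2: ref 3 -> HIT, frames=[1,3,-]
Step 3: ref 4 -> FAULT, frames=[1,3,4]
Step 4: ref 4 -> HIT, frames=[1,3,4]
Step 5: ref 4 -> HIT, frames=[1,3,4]
Step 6: ref 4 -> HIT, frames=[1,3,4]
Step 7: ref 2 -> FAULT, evict 1, frames=[2,3,4]
At step 7: evicted page 1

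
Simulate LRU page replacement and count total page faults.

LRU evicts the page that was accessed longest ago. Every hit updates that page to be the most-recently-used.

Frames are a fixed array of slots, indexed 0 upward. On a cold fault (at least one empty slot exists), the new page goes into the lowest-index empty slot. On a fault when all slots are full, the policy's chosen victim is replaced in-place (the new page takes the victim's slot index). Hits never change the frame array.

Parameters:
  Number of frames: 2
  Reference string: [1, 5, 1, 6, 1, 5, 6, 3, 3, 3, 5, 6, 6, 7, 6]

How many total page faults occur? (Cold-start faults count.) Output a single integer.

Answer: 9

Derivation:
Step 0: ref 1 → FAULT, frames=[1,-]
Step 1: ref 5 → FAULT, frames=[1,5]
Step 2: ref 1 → HIT, frames=[1,5]
Step 3: ref 6 → FAULT (evict 5), frames=[1,6]
Step 4: ref 1 → HIT, frames=[1,6]
Step 5: ref 5 → FAULT (evict 6), frames=[1,5]
Step 6: ref 6 → FAULT (evict 1), frames=[6,5]
Step 7: ref 3 → FAULT (evict 5), frames=[6,3]
Step 8: ref 3 → HIT, frames=[6,3]
Step 9: ref 3 → HIT, frames=[6,3]
Step 10: ref 5 → FAULT (evict 6), frames=[5,3]
Step 11: ref 6 → FAULT (evict 3), frames=[5,6]
Step 12: ref 6 → HIT, frames=[5,6]
Step 13: ref 7 → FAULT (evict 5), frames=[7,6]
Step 14: ref 6 → HIT, frames=[7,6]
Total faults: 9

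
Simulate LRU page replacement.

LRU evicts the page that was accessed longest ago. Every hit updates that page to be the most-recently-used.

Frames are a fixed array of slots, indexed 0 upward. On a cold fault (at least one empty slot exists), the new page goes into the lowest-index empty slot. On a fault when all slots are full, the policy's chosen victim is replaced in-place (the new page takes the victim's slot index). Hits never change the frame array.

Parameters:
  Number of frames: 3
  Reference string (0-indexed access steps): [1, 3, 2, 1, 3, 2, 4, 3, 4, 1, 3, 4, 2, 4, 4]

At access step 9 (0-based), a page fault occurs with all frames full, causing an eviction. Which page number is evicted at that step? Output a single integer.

Answer: 2

Derivation:
Step 0: ref 1 -> FAULT, frames=[1,-,-]
Step 1: ref 3 -> FAULT, frames=[1,3,-]
Step 2: ref 2 -> FAULT, frames=[1,3,2]
Step 3: ref 1 -> HIT, frames=[1,3,2]
Step 4: ref 3 -> HIT, frames=[1,3,2]
Step 5: ref 2 -> HIT, frames=[1,3,2]
Step 6: ref 4 -> FAULT, evict 1, frames=[4,3,2]
Step 7: ref 3 -> HIT, frames=[4,3,2]
Step 8: ref 4 -> HIT, frames=[4,3,2]
Step 9: ref 1 -> FAULT, evict 2, frames=[4,3,1]
At step 9: evicted page 2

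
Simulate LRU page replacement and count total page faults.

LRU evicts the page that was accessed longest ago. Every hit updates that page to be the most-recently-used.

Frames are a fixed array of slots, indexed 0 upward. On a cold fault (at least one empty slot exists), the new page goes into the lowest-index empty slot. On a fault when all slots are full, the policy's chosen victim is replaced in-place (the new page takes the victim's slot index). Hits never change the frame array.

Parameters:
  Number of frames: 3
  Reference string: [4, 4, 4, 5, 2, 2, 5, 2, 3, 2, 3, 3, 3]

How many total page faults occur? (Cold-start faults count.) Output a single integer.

Step 0: ref 4 → FAULT, frames=[4,-,-]
Step 1: ref 4 → HIT, frames=[4,-,-]
Step 2: ref 4 → HIT, frames=[4,-,-]
Step 3: ref 5 → FAULT, frames=[4,5,-]
Step 4: ref 2 → FAULT, frames=[4,5,2]
Step 5: ref 2 → HIT, frames=[4,5,2]
Step 6: ref 5 → HIT, frames=[4,5,2]
Step 7: ref 2 → HIT, frames=[4,5,2]
Step 8: ref 3 → FAULT (evict 4), frames=[3,5,2]
Step 9: ref 2 → HIT, frames=[3,5,2]
Step 10: ref 3 → HIT, frames=[3,5,2]
Step 11: ref 3 → HIT, frames=[3,5,2]
Step 12: ref 3 → HIT, frames=[3,5,2]
Total faults: 4

Answer: 4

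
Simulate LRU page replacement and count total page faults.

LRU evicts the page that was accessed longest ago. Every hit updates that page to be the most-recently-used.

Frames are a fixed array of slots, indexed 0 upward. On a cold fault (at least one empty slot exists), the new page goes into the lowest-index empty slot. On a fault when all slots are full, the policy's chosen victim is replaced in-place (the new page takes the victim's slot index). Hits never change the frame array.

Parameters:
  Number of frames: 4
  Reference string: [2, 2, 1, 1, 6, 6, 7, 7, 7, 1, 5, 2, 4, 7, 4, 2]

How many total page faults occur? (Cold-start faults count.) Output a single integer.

Answer: 8

Derivation:
Step 0: ref 2 → FAULT, frames=[2,-,-,-]
Step 1: ref 2 → HIT, frames=[2,-,-,-]
Step 2: ref 1 → FAULT, frames=[2,1,-,-]
Step 3: ref 1 → HIT, frames=[2,1,-,-]
Step 4: ref 6 → FAULT, frames=[2,1,6,-]
Step 5: ref 6 → HIT, frames=[2,1,6,-]
Step 6: ref 7 → FAULT, frames=[2,1,6,7]
Step 7: ref 7 → HIT, frames=[2,1,6,7]
Step 8: ref 7 → HIT, frames=[2,1,6,7]
Step 9: ref 1 → HIT, frames=[2,1,6,7]
Step 10: ref 5 → FAULT (evict 2), frames=[5,1,6,7]
Step 11: ref 2 → FAULT (evict 6), frames=[5,1,2,7]
Step 12: ref 4 → FAULT (evict 7), frames=[5,1,2,4]
Step 13: ref 7 → FAULT (evict 1), frames=[5,7,2,4]
Step 14: ref 4 → HIT, frames=[5,7,2,4]
Step 15: ref 2 → HIT, frames=[5,7,2,4]
Total faults: 8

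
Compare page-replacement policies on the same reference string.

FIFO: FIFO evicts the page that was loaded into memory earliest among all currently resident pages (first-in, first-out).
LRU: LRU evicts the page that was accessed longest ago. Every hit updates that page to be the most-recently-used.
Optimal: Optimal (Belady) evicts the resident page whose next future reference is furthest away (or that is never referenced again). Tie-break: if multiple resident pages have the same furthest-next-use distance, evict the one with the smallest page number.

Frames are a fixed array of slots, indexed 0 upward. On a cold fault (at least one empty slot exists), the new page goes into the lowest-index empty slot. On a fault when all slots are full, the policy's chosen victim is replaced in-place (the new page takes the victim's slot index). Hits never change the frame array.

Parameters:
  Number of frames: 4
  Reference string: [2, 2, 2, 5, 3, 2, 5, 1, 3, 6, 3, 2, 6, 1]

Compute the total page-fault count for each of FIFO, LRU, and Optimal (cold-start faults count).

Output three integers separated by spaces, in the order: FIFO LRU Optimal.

Answer: 6 6 5

Derivation:
--- FIFO ---
  step 0: ref 2 -> FAULT, frames=[2,-,-,-] (faults so far: 1)
  step 1: ref 2 -> HIT, frames=[2,-,-,-] (faults so far: 1)
  step 2: ref 2 -> HIT, frames=[2,-,-,-] (faults so far: 1)
  step 3: ref 5 -> FAULT, frames=[2,5,-,-] (faults so far: 2)
  step 4: ref 3 -> FAULT, frames=[2,5,3,-] (faults so far: 3)
  step 5: ref 2 -> HIT, frames=[2,5,3,-] (faults so far: 3)
  step 6: ref 5 -> HIT, frames=[2,5,3,-] (faults so far: 3)
  step 7: ref 1 -> FAULT, frames=[2,5,3,1] (faults so far: 4)
  step 8: ref 3 -> HIT, frames=[2,5,3,1] (faults so far: 4)
  step 9: ref 6 -> FAULT, evict 2, frames=[6,5,3,1] (faults so far: 5)
  step 10: ref 3 -> HIT, frames=[6,5,3,1] (faults so far: 5)
  step 11: ref 2 -> FAULT, evict 5, frames=[6,2,3,1] (faults so far: 6)
  step 12: ref 6 -> HIT, frames=[6,2,3,1] (faults so far: 6)
  step 13: ref 1 -> HIT, frames=[6,2,3,1] (faults so far: 6)
  FIFO total faults: 6
--- LRU ---
  step 0: ref 2 -> FAULT, frames=[2,-,-,-] (faults so far: 1)
  step 1: ref 2 -> HIT, frames=[2,-,-,-] (faults so far: 1)
  step 2: ref 2 -> HIT, frames=[2,-,-,-] (faults so far: 1)
  step 3: ref 5 -> FAULT, frames=[2,5,-,-] (faults so far: 2)
  step 4: ref 3 -> FAULT, frames=[2,5,3,-] (faults so far: 3)
  step 5: ref 2 -> HIT, frames=[2,5,3,-] (faults so far: 3)
  step 6: ref 5 -> HIT, frames=[2,5,3,-] (faults so far: 3)
  step 7: ref 1 -> FAULT, frames=[2,5,3,1] (faults so far: 4)
  step 8: ref 3 -> HIT, frames=[2,5,3,1] (faults so far: 4)
  step 9: ref 6 -> FAULT, evict 2, frames=[6,5,3,1] (faults so far: 5)
  step 10: ref 3 -> HIT, frames=[6,5,3,1] (faults so far: 5)
  step 11: ref 2 -> FAULT, evict 5, frames=[6,2,3,1] (faults so far: 6)
  step 12: ref 6 -> HIT, frames=[6,2,3,1] (faults so far: 6)
  step 13: ref 1 -> HIT, frames=[6,2,3,1] (faults so far: 6)
  LRU total faults: 6
--- Optimal ---
  step 0: ref 2 -> FAULT, frames=[2,-,-,-] (faults so far: 1)
  step 1: ref 2 -> HIT, frames=[2,-,-,-] (faults so far: 1)
  step 2: ref 2 -> HIT, frames=[2,-,-,-] (faults so far: 1)
  step 3: ref 5 -> FAULT, frames=[2,5,-,-] (faults so far: 2)
  step 4: ref 3 -> FAULT, frames=[2,5,3,-] (faults so far: 3)
  step 5: ref 2 -> HIT, frames=[2,5,3,-] (faults so far: 3)
  step 6: ref 5 -> HIT, frames=[2,5,3,-] (faults so far: 3)
  step 7: ref 1 -> FAULT, frames=[2,5,3,1] (faults so far: 4)
  step 8: ref 3 -> HIT, frames=[2,5,3,1] (faults so far: 4)
  step 9: ref 6 -> FAULT, evict 5, frames=[2,6,3,1] (faults so far: 5)
  step 10: ref 3 -> HIT, frames=[2,6,3,1] (faults so far: 5)
  step 11: ref 2 -> HIT, frames=[2,6,3,1] (faults so far: 5)
  step 12: ref 6 -> HIT, frames=[2,6,3,1] (faults so far: 5)
  step 13: ref 1 -> HIT, frames=[2,6,3,1] (faults so far: 5)
  Optimal total faults: 5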